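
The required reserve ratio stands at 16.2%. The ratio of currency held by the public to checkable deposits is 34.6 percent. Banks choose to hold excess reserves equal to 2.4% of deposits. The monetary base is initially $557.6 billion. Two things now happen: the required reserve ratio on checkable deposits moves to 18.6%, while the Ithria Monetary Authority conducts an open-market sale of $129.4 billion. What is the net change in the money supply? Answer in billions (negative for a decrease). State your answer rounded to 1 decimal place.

-374.2 billion

Before: m₁ = (1 + 0.346) / (0.162 + 0.024 + 0.346) ≈ 2.53008, MB₁ = 557.6, so M₁ = 2.53008 × 557.6 ≈ 1410.7726 billion.
After: m₂ = (1 + 0.346) / (0.186 + 0.024 + 0.346) ≈ 2.42086, MB₂ = 557.6 − 129.4 = 428.2, so M₂ = 2.42086 × 428.2 ≈ 1036.6123 billion.
ΔM = M₂ − M₁ = 1036.6123 − 1410.7726 = -374.1603 billion.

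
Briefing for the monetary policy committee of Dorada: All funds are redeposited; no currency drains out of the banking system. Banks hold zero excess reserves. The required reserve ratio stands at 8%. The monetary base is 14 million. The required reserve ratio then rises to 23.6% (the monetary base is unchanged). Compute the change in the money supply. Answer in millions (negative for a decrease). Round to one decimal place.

Initially m₁ = 1 / (0.08) = 12.5, so M₁ = 12.5 × 14 = 175 million.
After the change m₂ = 1 / (0.236) ≈ 4.2373, so M₂ = 4.2373 × 14 = 59.3222 million.
ΔM = M₂ − M₁ = 59.3222 − 175 = -115.6778 million.

-115.7 million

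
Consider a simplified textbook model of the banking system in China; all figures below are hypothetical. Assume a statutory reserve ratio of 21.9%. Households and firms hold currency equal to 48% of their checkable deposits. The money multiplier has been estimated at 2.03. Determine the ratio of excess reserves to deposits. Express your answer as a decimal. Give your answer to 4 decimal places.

Using m = 2.03. Since m = (1 + c)/(c + rr + e), the denominator satisfies c + rr + e = (1 + c)/m = (1 + 0.48) / 2.03 ≈ 0.729064.
With c = 0.48 and rr = 0.219, the ratio of excess reserves to deposits is 0.729064 − 0.48 − 0.219 = 0.030064.

0.0301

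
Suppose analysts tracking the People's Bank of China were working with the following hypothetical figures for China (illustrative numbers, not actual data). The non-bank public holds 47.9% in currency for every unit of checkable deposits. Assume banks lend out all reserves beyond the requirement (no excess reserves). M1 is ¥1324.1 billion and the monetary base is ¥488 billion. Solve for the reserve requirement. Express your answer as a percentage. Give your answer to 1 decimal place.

6.6%

Using m = M/MB = 1324.1/488 ≈ 2.713320. Since m = (1 + c)/(c + rr + e), the denominator satisfies c + rr + e = (1 + c)/m = (1 + 0.479) / 2.713320 ≈ 0.545089.
With c = 0.479 and e = 0, the reserve requirement is 0.545089 − 0.479 − 0 = 0.066089.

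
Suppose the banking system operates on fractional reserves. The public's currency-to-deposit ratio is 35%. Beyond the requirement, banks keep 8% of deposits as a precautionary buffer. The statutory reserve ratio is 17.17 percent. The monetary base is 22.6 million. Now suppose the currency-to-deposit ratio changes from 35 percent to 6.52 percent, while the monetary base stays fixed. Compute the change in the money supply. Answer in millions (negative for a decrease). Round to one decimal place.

Initially m₁ = (1 + 0.35) / (0.1717 + 0.08 + 0.35) ≈ 2.2436, so M₁ = 2.2436 × 22.6 ≈ 50.7054 million.
After the change m₂ = (1 + 0.0652) / (0.1717 + 0.08 + 0.0652) ≈ 3.3613, so M₂ = 3.3613 × 22.6 ≈ 75.9654 million.
ΔM = M₂ − M₁ = 75.9654 − 50.7054 = 25.26 million.

25.3 million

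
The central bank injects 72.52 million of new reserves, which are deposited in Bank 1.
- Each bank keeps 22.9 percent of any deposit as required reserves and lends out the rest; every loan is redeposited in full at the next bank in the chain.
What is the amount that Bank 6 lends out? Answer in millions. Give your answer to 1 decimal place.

Each bank lends a fraction (1 − rr) = 0.7710 of the deposit it receives, so Bank 6 receives 72.52·0.7710^5 and lends 72.52·0.7710^6 ≈ 15.2330 million.

15.2 million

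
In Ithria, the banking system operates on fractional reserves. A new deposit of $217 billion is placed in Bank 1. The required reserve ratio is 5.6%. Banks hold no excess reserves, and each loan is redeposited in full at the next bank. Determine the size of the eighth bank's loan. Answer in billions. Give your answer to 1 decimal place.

Each bank lends a fraction (1 − rr) = 0.9440 of the deposit it receives, so Bank 8 receives 217·0.9440^7 and lends 217·0.9440^8 ≈ 136.8471 billion.

$136.8 billion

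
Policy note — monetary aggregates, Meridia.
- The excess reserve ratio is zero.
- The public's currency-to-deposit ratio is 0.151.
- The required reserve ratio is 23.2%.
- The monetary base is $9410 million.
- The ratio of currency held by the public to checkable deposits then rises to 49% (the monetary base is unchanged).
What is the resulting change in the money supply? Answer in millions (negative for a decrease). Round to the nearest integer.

Initially m₁ = (1 + 0.151) / (0.232 + 0.151) ≈ 3.00522, so M₁ = 3.00522 × 9410 = 28279.1202 million.
After the change m₂ = (1 + 0.49) / (0.232 + 0.49) ≈ 2.06371, so M₂ = 2.06371 × 9410 = 19419.5111 million.
ΔM = M₂ − M₁ = 19419.5111 − 28279.1202 = -8859.6091 million.

-8860 million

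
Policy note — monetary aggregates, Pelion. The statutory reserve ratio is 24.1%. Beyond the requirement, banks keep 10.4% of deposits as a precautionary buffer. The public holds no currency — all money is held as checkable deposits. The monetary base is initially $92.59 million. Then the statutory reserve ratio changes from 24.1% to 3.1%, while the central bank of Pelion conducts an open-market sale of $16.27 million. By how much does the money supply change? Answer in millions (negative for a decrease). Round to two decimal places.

$296.96 million

Before: m₁ = 1 / (0.241 + 0.104) ≈ 2.89855, MB₁ = 92.59, so M₁ = 2.89855 × 92.59 ≈ 268.3767 million.
After: m₂ = 1 / (0.031 + 0.104) ≈ 7.40741, MB₂ = 92.59 − 16.27 = 76.32, so M₂ = 7.40741 × 76.32 ≈ 565.3335 million.
ΔM = M₂ − M₁ = 565.3335 − 268.3767 = 296.9568 million.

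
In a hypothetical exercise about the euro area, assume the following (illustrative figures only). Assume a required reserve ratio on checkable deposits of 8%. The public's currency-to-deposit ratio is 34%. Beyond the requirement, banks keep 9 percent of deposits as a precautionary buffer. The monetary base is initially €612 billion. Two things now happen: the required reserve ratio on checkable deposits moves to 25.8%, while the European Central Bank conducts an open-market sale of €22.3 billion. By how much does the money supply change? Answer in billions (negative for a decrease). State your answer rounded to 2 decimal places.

-459.46 billion

Before: m₁ = (1 + 0.34) / (0.08 + 0.09 + 0.34) ≈ 2.627451, MB₁ = 612, so M₁ = 2.627451 × 612 ≈ 1608 billion.
After: m₂ = (1 + 0.34) / (0.258 + 0.09 + 0.34) ≈ 1.947674, MB₂ = 612 − 22.3 = 589.7, so M₂ = 1.947674 × 589.7 ≈ 1148.5434 billion.
ΔM = M₂ − M₁ = 1148.5434 − 1608 = -459.4566 billion.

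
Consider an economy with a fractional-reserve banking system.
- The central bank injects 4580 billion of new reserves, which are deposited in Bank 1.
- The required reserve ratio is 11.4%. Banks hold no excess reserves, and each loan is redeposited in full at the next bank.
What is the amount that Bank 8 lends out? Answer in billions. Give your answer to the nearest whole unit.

Each bank lends a fraction (1 − rr) = 0.8860 of the deposit it receives, so Bank 8 receives 4580·0.8860^7 and lends 4580·0.8860^8 ≈ 1739.1428 billion.

1739 billion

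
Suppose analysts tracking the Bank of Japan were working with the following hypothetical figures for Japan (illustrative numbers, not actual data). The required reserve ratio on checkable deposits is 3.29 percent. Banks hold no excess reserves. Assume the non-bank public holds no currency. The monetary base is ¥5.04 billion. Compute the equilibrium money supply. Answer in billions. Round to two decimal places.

With no currency drain or excess reserves, the money multiplier is m = 1/rr = 1/0.0329 ≈ 30.3951.
Money supply M = m × MB = 30.3951 × 5.04 ≈ 153.1913 billion.

¥153.19 billion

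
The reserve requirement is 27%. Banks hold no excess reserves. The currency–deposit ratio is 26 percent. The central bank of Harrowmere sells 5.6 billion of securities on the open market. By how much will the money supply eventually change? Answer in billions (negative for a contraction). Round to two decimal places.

-13.31 billion

The money multiplier is m = (1 + c) / (rr + c) = (1 + 0.26) / (0.27 + 0.26) ≈ 2.3774.
The sale removes 5.6 billion of base, so ΔM = m × ΔMB = 2.3774 × (−5.6) ≈ -13.3134 billion.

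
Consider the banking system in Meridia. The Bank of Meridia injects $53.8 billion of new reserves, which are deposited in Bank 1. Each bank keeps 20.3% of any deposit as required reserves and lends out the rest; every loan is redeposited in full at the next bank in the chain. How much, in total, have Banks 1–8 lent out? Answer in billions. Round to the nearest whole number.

$177 billion

Bank i lends (1 − rr)^i of the original deposit: Bank 1 lends 53.8·0.7970 = 42.8786, Bank 2 lends 53.8·0.7970² ≈ 34.1742, and so on.
Summing a geometric series: total = 53.8·[0.7970·(1 − 0.7970^8) / (1 − 0.7970)] ≈ 176.8363 billion.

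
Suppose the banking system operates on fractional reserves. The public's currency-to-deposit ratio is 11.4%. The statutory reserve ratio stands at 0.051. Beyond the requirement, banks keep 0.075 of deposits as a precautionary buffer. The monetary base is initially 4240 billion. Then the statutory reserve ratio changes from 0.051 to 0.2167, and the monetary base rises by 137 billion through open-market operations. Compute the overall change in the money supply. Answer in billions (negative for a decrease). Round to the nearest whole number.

-7662 billion

Before: m₁ = (1 + 0.114) / (0.051 + 0.075 + 0.114) ≈ 4.64167, MB₁ = 4240, so M₁ = 4.64167 × 4240 = 19680.6808 billion.
After: m₂ = (1 + 0.114) / (0.2167 + 0.075 + 0.114) ≈ 2.74587, MB₂ = 4240 + 137 = 4377, so M₂ = 2.74587 × 4377 ≈ 12018.673 billion.
ΔM = M₂ − M₁ = 12018.673 − 19680.6808 = -7662.0078 billion.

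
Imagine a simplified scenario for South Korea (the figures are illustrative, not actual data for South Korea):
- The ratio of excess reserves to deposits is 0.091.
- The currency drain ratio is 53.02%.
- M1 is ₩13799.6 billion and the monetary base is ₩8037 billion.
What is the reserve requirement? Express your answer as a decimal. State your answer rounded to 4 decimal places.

0.2700

Using m = M/MB = 13799.6/8037 ≈ 1.717009. Since m = (1 + c)/(c + rr + e), the denominator satisfies c + rr + e = (1 + c)/m = (1 + 0.5302) / 1.717009 ≈ 0.891201.
With c = 0.5302 and e = 0.091, the reserve requirement is 0.891201 − 0.5302 − 0.091 = 0.270001.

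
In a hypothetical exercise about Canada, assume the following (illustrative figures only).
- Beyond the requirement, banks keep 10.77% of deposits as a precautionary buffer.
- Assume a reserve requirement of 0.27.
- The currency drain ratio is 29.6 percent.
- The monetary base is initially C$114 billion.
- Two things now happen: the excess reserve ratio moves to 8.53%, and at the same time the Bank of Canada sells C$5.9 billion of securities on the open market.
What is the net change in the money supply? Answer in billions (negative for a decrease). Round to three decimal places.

Before: m₁ = (1 + 0.296) / (0.27 + 0.1077 + 0.296) ≈ 1.9237049, MB₁ = 114, so M₁ = 1.9237049 × 114 ≈ 219.3024 billion.
After: m₂ = (1 + 0.296) / (0.27 + 0.0853 + 0.296) ≈ 1.9898664, MB₂ = 114 − 5.9 = 108.1, so M₂ = 1.9898664 × 108.1 ≈ 215.1046 billion.
ΔM = M₂ − M₁ = 215.1046 − 219.3024 = -4.1978 billion.

-4.198 billion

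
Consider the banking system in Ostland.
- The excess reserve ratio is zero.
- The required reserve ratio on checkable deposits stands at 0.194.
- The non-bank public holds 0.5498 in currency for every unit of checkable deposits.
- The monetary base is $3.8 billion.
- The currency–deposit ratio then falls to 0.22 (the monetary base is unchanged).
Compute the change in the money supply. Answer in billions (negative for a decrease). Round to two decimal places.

$3.28 billion

Initially m₁ = (1 + 0.5498) / (0.194 + 0.5498) ≈ 2.0836, so M₁ = 2.0836 × 3.8 ≈ 7.9177 billion.
After the change m₂ = (1 + 0.22) / (0.194 + 0.22) ≈ 2.9469, so M₂ = 2.9469 × 3.8 ≈ 11.1982 billion.
ΔM = M₂ − M₁ = 11.1982 − 7.9177 = 3.2805 billion.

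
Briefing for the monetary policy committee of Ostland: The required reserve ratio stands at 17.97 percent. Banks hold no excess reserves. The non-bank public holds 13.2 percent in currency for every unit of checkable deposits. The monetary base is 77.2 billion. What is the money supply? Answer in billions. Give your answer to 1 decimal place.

280.4 billion

The money multiplier is m = (1 + c) / (rr + c) = (1 + 0.132) / (0.1797 + 0.132) ≈ 3.6317.
So M = m × MB = 3.6317 × 77.2 ≈ 280.3672 billion.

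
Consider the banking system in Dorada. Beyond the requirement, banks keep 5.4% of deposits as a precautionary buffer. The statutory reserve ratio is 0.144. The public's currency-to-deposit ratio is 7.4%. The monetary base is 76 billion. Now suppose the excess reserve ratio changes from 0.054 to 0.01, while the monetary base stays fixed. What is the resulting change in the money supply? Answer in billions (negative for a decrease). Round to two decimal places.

57.91 billion

Initially m₁ = (1 + 0.074) / (0.144 + 0.054 + 0.074) ≈ 3.94853, so M₁ = 3.94853 × 76 ≈ 300.0883 billion.
After the change m₂ = (1 + 0.074) / (0.144 + 0.01 + 0.074) ≈ 4.71053, so M₂ = 4.71053 × 76 ≈ 358.0003 billion.
ΔM = M₂ − M₁ = 358.0003 − 300.0883 = 57.912 billion.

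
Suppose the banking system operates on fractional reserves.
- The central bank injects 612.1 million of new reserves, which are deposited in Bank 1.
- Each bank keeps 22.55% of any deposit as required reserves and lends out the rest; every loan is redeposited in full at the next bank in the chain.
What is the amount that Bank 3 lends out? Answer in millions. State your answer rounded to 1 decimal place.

Each bank lends a fraction (1 − rr) = 0.7745 of the deposit it receives, so Bank 3 receives 612.1·0.7745^2 and lends 612.1·0.7745^3 ≈ 284.3719 million.

284.4 million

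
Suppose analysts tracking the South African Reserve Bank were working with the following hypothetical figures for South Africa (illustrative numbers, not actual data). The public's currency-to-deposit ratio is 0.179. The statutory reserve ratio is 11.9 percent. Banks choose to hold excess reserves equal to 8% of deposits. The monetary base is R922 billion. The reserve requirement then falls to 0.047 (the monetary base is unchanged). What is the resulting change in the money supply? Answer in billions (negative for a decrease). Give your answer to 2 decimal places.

R676.65 billion

Initially m₁ = (1 + 0.179) / (0.119 + 0.08 + 0.179) ≈ 3.119048, so M₁ = 3.119048 × 922 ≈ 2875.7623 billion.
After the change m₂ = (1 + 0.179) / (0.047 + 0.08 + 0.179) ≈ 3.852941, so M₂ = 3.852941 × 922 ≈ 3552.4116 billion.
ΔM = M₂ − M₁ = 3552.4116 − 2875.7623 = 676.6493 billion.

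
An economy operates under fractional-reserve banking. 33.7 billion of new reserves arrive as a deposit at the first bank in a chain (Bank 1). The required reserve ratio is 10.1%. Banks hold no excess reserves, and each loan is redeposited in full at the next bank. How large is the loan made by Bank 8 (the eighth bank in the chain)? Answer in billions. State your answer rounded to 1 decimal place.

Each bank lends a fraction (1 − rr) = 0.8990 of the deposit it receives, so Bank 8 receives 33.7·0.8990^7 and lends 33.7·0.8990^8 ≈ 14.3783 billion.

14.4 billion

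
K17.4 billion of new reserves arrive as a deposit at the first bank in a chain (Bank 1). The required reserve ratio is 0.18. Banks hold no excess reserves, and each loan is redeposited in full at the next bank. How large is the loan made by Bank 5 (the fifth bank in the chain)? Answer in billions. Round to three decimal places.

K6.451 billion

Each bank lends a fraction (1 − rr) = 0.8200 of the deposit it receives, so Bank 5 receives 17.4·0.8200^4 and lends 17.4·0.8200^5 ≈ 6.4509 billion.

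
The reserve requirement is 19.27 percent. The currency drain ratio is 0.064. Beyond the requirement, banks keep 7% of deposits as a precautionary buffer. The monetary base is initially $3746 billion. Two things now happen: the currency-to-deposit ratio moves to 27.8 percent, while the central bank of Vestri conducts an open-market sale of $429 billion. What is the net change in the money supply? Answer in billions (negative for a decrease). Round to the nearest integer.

Before: m₁ = (1 + 0.064) / (0.1927 + 0.07 + 0.064) ≈ 3.25681, MB₁ = 3746, so M₁ = 3.25681 × 3746 ≈ 12200.0103 billion.
After: m₂ = (1 + 0.278) / (0.1927 + 0.07 + 0.278) ≈ 2.36360, MB₂ = 3746 − 429 = 3317, so M₂ = 2.36360 × 3317 = 7840.0612 billion.
ΔM = M₂ − M₁ = 7840.0612 − 12200.0103 = -4359.9491 billion.

-4360 billion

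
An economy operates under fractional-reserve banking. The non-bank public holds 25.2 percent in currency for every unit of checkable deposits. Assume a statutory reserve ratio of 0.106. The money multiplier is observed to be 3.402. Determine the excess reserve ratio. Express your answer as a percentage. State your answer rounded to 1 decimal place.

Using m = 3.402. Since m = (1 + c)/(c + rr + e), the denominator satisfies c + rr + e = (1 + c)/m = (1 + 0.252) / 3.402 ≈ 0.368019.
With c = 0.252 and rr = 0.106, the excess reserve ratio is 0.368019 − 0.252 − 0.106 = 0.010019.

1.0%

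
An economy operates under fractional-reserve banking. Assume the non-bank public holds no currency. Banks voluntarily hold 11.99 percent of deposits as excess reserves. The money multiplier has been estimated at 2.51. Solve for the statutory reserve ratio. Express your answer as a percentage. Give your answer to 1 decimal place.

Using m = 2.51. Since m = (1 + c)/(c + rr + e), the denominator satisfies c + rr + e = (1 + c)/m = (1 + 0) / 2.51 ≈ 0.398406.
With c = 0 and e = 0.1199, the statutory reserve ratio is 0.398406 − 0 − 0.1199 = 0.278506.

27.9%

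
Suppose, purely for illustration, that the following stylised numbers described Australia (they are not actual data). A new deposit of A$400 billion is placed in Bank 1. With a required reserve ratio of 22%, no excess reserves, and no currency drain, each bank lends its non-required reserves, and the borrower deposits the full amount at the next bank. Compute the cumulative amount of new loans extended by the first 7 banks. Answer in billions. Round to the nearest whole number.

A$1169 billion

Bank i lends (1 − rr)^i of the original deposit: Bank 1 lends 400·0.7800 = 312.0000, Bank 2 lends 400·0.7800² = 243.3600, and so on.
Summing a geometric series: total = 400·[0.7800·(1 − 0.7800^7) / (1 − 0.7800)] ≈ 1169.0701 billion.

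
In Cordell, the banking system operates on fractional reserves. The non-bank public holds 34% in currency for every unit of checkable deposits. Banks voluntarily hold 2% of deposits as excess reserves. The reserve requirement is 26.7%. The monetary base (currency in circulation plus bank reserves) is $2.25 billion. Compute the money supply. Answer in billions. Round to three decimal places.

$4.809 billion

The money multiplier is m = (1 + c) / (rr + e + c) = (1 + 0.34) / (0.267 + 0.02 + 0.34) ≈ 2.13716.
So M = m × MB = 2.13716 × 2.25 ≈ 4.8086 billion.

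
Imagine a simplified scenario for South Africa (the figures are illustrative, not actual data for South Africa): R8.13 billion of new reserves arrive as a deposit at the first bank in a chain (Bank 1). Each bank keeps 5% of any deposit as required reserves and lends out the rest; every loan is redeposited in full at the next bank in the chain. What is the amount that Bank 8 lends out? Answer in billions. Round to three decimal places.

Each bank lends a fraction (1 − rr) = 0.9500 of the deposit it receives, so Bank 8 receives 8.13·0.9500^7 and lends 8.13·0.9500^8 ≈ 5.3936 billion.

R5.394 billion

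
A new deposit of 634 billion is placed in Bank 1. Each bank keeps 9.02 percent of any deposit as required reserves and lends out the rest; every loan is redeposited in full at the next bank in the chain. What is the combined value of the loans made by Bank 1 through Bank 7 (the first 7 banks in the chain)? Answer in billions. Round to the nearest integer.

3095 billion

Bank i lends (1 − rr)^i of the original deposit: Bank 1 lends 634·0.9098 = 576.8132, Bank 2 lends 634·0.9098² ≈ 524.7846, and so on.
Summing a geometric series: total = 634·[0.9098·(1 − 0.9098^7) / (1 − 0.9098)] ≈ 3095.3093 billion.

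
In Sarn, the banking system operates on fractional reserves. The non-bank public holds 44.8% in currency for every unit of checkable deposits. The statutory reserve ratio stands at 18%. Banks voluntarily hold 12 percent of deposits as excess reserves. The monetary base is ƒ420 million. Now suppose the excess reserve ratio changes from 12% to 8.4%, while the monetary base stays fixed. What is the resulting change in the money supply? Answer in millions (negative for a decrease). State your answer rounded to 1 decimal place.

ƒ41.1 million

Initially m₁ = (1 + 0.448) / (0.18 + 0.12 + 0.448) ≈ 1.93583, so M₁ = 1.93583 × 420 = 813.0486 million.
After the change m₂ = (1 + 0.448) / (0.18 + 0.084 + 0.448) ≈ 2.03371, so M₂ = 2.03371 × 420 = 854.1582 million.
ΔM = M₂ − M₁ = 854.1582 − 813.0486 = 41.1096 million.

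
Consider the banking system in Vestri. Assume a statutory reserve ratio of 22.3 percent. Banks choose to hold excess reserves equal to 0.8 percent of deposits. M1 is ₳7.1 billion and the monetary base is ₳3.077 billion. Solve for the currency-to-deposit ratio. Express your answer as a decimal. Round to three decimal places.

0.357

Using m = M/MB = 7.1/3.077 ≈ 2.307442. From m = (1 + c)/(c + rr + e), rearranging gives 1 + c = m·(c + rr + e), so c·(1 − m) = m·(rr + e) − 1.
Hence c = [m·(rr + e) − 1]/(1 − m) = [2.307442 × (0.223 + 0.008) − 1] / (1 − 2.307442) ≈ 0.357171.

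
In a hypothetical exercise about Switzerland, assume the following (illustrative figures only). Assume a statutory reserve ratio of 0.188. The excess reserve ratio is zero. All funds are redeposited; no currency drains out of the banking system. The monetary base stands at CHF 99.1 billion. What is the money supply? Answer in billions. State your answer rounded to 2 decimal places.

CHF 527.13 billion

With no currency drain or excess reserves, the money multiplier is m = 1/rr = 1/0.188 ≈ 5.31915.
Money supply M = m × MB = 5.31915 × 99.1 ≈ 527.1278 billion.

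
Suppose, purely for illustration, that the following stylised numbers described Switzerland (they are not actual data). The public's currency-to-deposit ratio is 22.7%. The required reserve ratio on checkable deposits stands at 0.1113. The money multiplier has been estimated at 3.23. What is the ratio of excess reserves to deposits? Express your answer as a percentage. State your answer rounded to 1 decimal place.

4.2%

Using m = 3.23. Since m = (1 + c)/(c + rr + e), the denominator satisfies c + rr + e = (1 + c)/m = (1 + 0.227) / 3.23 ≈ 0.379876.
With c = 0.227 and rr = 0.1113, the ratio of excess reserves to deposits is 0.379876 − 0.227 − 0.1113 = 0.041576.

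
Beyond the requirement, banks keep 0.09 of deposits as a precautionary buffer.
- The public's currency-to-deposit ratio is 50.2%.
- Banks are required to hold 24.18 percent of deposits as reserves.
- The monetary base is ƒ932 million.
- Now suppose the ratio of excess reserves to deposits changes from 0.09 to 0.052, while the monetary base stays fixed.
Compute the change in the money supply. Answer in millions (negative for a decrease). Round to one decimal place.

Initially m₁ = (1 + 0.502) / (0.2418 + 0.09 + 0.502) ≈ 1.80139, so M₁ = 1.80139 × 932 ≈ 1678.8955 million.
After the change m₂ = (1 + 0.502) / (0.2418 + 0.052 + 0.502) ≈ 1.88741, so M₂ = 1.88741 × 932 ≈ 1759.0661 million.
ΔM = M₂ − M₁ = 1759.0661 − 1678.8955 = 80.1706 million.

ƒ80.2 million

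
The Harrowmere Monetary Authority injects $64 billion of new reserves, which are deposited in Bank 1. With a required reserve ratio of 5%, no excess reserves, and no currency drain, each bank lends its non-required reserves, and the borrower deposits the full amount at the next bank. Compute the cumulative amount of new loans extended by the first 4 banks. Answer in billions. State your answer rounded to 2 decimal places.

Bank i lends (1 − rr)^i of the original deposit: Bank 1 lends 64·0.9500 = 60.8000, Bank 2 lends 64·0.9500² = 57.7600, and so on.
Summing a geometric series: total = 64·[0.9500·(1 − 0.9500^4) / (1 − 0.9500)] = 225.5604 billion.

$225.56 billion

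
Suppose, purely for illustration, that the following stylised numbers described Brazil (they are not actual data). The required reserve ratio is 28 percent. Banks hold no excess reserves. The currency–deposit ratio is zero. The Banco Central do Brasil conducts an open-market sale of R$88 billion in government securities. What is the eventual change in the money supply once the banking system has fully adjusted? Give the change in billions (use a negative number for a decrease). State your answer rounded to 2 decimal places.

-314.29 billion

The simple money multiplier is m = 1/rr = 1/0.28 ≈ 3.57143.
An open-market sale reduces the monetary base by 88 billion, so ΔM = m × ΔMB = 3.57143 × (−88) ≈ -314.2858 billion.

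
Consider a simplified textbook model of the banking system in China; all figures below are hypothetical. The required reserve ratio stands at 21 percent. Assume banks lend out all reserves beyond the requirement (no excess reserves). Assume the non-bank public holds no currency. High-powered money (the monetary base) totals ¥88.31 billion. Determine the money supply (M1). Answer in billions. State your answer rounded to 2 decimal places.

With no currency drain or excess reserves, the money multiplier is m = 1/rr = 1/0.21 ≈ 4.76190.
Money supply M = m × MB = 4.76190 × 88.31 ≈ 420.5234 billion.

¥420.52 billion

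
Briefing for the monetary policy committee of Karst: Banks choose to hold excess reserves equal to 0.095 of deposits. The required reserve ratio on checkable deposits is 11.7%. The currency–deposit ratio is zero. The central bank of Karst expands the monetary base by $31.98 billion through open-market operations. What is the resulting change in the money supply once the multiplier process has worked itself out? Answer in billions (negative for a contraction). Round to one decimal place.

$150.8 billion

The money multiplier is m = 1 / (rr + e) = 1 / (0.117 + 0.095) ≈ 4.7170.
The purchase adds 31.98 billion of base, so ΔM = m × ΔMB = 4.7170 × (+31.98) ≈ 150.8497 billion.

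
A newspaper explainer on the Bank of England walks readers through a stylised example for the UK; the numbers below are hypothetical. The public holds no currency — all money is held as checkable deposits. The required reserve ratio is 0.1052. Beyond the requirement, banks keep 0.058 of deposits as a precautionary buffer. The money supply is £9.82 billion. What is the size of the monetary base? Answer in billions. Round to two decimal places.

£1.60 billion

The money multiplier is m = 1 / (rr + e) = 1 / (0.1052 + 0.058) ≈ 6.1275.
MB = M / m = 9.82 / 6.1275 ≈ 1.6026 billion.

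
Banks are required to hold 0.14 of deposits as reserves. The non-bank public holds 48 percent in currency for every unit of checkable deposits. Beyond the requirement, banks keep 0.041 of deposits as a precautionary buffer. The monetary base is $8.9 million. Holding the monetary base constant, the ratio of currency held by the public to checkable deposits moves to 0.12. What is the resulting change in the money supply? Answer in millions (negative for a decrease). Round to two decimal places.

$13.19 million

Initially m₁ = (1 + 0.48) / (0.14 + 0.041 + 0.48) ≈ 2.2390, so M₁ = 2.2390 × 8.9 = 19.9271 million.
After the change m₂ = (1 + 0.12) / (0.14 + 0.041 + 0.12) ≈ 3.7209, so M₂ = 3.7209 × 8.9 ≈ 33.116 million.
ΔM = M₂ − M₁ = 33.116 − 19.9271 = 13.1889 million.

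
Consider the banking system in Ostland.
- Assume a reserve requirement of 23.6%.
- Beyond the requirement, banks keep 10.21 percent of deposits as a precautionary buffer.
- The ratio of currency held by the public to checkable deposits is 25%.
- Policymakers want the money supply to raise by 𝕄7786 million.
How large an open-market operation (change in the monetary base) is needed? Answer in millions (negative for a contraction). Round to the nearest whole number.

The money multiplier is m = (1 + c) / (rr + e + c) = (1 + 0.25) / (0.236 + 0.1021 + 0.25) ≈ 2.12549.
ΔMB = ΔM / m = (+7786) / 2.12549 ≈ 3663.1553 million.

𝕄3663 million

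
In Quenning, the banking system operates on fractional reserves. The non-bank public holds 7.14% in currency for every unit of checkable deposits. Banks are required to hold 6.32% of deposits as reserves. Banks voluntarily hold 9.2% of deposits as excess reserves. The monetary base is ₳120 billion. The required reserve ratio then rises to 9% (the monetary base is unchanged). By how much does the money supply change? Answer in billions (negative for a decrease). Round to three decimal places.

-60.007 billion

Initially m₁ = (1 + 0.0714) / (0.0632 + 0.092 + 0.0714) ≈ 4.7281553, so M₁ = 4.7281553 × 120 ≈ 567.3786 billion.
After the change m₂ = (1 + 0.0714) / (0.09 + 0.092 + 0.0714) ≈ 4.2280979, so M₂ = 4.2280979 × 120 ≈ 507.3717 billion.
ΔM = M₂ − M₁ = 507.3717 − 567.3786 = -60.0069 billion.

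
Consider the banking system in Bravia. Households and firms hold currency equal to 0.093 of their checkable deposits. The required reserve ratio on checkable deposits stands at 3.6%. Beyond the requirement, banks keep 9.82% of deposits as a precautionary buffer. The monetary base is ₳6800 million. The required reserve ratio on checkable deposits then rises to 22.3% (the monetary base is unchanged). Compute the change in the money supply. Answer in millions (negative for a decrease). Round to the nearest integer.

-14769 million

Initially m₁ = (1 + 0.093) / (0.036 + 0.0982 + 0.093) ≈ 4.81074, so M₁ = 4.81074 × 6800 = 32713.032 million.
After the change m₂ = (1 + 0.093) / (0.223 + 0.0982 + 0.093) ≈ 2.63882, so M₂ = 2.63882 × 6800 = 17943.976 million.
ΔM = M₂ − M₁ = 17943.976 − 32713.032 = -14769.056 million.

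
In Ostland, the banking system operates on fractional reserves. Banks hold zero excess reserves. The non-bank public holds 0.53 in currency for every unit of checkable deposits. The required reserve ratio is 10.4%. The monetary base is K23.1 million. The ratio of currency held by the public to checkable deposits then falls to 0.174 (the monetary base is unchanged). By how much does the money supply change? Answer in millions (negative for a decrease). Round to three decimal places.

Initially m₁ = (1 + 0.53) / (0.104 + 0.53) ≈ 2.413249, so M₁ = 2.413249 × 23.1 ≈ 55.7461 million.
After the change m₂ = (1 + 0.174) / (0.104 + 0.174) ≈ 4.223022, so M₂ = 4.223022 × 23.1 ≈ 97.5518 million.
ΔM = M₂ − M₁ = 97.5518 − 55.7461 = 41.8057 million.

K41.806 million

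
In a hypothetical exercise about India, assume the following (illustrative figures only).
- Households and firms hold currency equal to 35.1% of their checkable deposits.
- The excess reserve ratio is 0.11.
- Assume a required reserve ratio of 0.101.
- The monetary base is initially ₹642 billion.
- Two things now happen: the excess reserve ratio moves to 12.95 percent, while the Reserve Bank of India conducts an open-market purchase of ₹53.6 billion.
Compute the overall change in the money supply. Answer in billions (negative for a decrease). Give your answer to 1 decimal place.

₹72.8 billion

Before: m₁ = (1 + 0.351) / (0.101 + 0.11 + 0.351) ≈ 2.40391, MB₁ = 642, so M₁ = 2.40391 × 642 ≈ 1543.3102 billion.
After: m₂ = (1 + 0.351) / (0.101 + 0.1295 + 0.351) ≈ 2.32330, MB₂ = 642 + 53.6 = 695.6, so M₂ = 2.32330 × 695.6 ≈ 1616.0875 billion.
ΔM = M₂ − M₁ = 1616.0875 − 1543.3102 = 72.7773 billion.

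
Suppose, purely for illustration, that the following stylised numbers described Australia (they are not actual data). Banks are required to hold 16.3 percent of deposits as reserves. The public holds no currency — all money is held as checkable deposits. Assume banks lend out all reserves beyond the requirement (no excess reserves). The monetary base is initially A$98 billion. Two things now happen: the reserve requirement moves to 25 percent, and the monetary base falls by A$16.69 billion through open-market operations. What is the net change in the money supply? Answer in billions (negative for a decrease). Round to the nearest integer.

Before: m₁ = 1 / (0.163) ≈ 6.1350, MB₁ = 98, so M₁ = 6.1350 × 98 = 601.23 billion.
After: m₂ = 1 / (0.25) = 4, MB₂ = 98 − 16.69 = 81.31, so M₂ = 4 × 81.31 = 325.24 billion.
ΔM = M₂ − M₁ = 325.24 − 601.23 = -275.99 billion.

-276 billion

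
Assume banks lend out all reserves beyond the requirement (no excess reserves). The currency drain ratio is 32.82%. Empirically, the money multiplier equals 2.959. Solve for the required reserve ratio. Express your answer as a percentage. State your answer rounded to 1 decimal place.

Using m = 2.959. Since m = (1 + c)/(c + rr + e), the denominator satisfies c + rr + e = (1 + c)/m = (1 + 0.3282) / 2.959 ≈ 0.448868.
With c = 0.3282 and e = 0, the required reserve ratio is 0.448868 − 0.3282 − 0 = 0.120668.

12.1%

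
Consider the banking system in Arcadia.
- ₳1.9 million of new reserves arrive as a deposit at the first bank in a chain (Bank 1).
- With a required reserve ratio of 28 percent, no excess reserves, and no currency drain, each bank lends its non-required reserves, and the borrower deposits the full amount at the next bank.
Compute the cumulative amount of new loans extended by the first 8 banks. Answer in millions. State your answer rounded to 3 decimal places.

₳4.533 million

Bank i lends (1 − rr)^i of the original deposit: Bank 1 lends 1.9·0.7200 = 1.3680, Bank 2 lends 1.9·0.7200² ≈ 0.9850, and so on.
Summing a geometric series: total = 1.9·[0.7200·(1 − 0.7200^8) / (1 − 0.7200)] ≈ 4.5329 million.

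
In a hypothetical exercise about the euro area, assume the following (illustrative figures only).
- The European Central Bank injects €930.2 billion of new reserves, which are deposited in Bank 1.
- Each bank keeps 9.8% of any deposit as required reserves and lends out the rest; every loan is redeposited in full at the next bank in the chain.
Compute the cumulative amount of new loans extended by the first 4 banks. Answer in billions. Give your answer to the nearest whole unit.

Bank i lends (1 − rr)^i of the original deposit: Bank 1 lends 930.2·0.9020 = 839.0404, Bank 2 lends 930.2·0.9020² ≈ 756.8144, and so on.
Summing a geometric series: total = 930.2·[0.9020·(1 − 0.9020^4) / (1 − 0.9020)] ≈ 2894.2487 billion.

€2894 billion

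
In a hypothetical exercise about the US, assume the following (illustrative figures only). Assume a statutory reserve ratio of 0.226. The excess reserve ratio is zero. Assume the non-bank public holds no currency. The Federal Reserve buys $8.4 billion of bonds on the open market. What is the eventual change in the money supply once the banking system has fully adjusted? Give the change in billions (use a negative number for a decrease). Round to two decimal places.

$37.17 billion

The simple money multiplier is m = 1/rr = 1/0.226 ≈ 4.4248.
An open-market purchase increases the monetary base by 8.4 billion, so ΔM = m × ΔMB = 4.4248 × 8.4 ≈ 37.1683 billion.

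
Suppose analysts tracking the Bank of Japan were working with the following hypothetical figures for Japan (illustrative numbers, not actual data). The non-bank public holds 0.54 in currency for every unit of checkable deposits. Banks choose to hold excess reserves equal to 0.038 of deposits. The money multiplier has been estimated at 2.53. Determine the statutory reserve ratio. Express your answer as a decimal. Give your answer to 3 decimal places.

0.031

Using m = 2.53. Since m = (1 + c)/(c + rr + e), the denominator satisfies c + rr + e = (1 + c)/m = (1 + 0.54) / 2.53 ≈ 0.608696.
With c = 0.54 and e = 0.038, the statutory reserve ratio is 0.608696 − 0.54 − 0.038 = 0.030696.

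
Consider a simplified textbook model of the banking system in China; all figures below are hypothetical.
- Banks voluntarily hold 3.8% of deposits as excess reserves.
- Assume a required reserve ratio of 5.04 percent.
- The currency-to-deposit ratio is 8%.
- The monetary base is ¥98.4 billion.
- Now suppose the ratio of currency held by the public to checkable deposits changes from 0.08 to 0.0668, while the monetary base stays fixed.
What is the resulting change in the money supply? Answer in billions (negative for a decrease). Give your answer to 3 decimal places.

Initially m₁ = (1 + 0.08) / (0.0504 + 0.038 + 0.08) ≈ 6.413302, so M₁ = 6.413302 × 98.4 ≈ 631.0689 billion.
After the change m₂ = (1 + 0.0668) / (0.0504 + 0.038 + 0.0668) ≈ 6.873711, so M₂ = 6.873711 × 98.4 ≈ 676.3732 billion.
ΔM = M₂ − M₁ = 676.3732 − 631.0689 = 45.3043 billion.

¥45.304 billion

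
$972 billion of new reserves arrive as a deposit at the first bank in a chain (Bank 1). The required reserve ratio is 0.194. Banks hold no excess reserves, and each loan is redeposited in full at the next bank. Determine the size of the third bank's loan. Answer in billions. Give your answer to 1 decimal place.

Each bank lends a fraction (1 − rr) = 0.8060 of the deposit it receives, so Bank 3 receives 972·0.8060^2 and lends 972·0.8060^3 ≈ 508.9456 billion.

$508.9 billion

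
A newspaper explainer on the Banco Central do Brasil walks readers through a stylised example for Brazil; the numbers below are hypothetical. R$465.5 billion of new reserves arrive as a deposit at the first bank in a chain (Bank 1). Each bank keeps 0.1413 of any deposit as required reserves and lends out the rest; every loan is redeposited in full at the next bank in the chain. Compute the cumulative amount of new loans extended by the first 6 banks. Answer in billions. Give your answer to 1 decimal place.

Bank i lends (1 − rr)^i of the original deposit: Bank 1 lends 465.5·0.8587 ≈ 399.7249, Bank 2 lends 465.5·0.8587² ≈ 343.2437, and so on.
Summing a geometric series: total = 465.5·[0.8587·(1 − 0.8587^6) / (1 − 0.8587)] ≈ 1694.7662 billion.

R$1694.8 billion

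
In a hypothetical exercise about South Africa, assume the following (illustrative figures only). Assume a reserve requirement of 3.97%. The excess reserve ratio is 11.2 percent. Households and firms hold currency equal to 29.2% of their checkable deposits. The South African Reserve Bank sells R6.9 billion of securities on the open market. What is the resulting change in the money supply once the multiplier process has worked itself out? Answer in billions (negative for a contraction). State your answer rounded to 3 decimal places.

-20.092 billion

The money multiplier is m = (1 + c) / (rr + e + c) = (1 + 0.292) / (0.0397 + 0.112 + 0.292) ≈ 2.91188.
The sale removes 6.9 billion of base, so ΔM = m × ΔMB = 2.91188 × (−6.9) ≈ -20.092 billion.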